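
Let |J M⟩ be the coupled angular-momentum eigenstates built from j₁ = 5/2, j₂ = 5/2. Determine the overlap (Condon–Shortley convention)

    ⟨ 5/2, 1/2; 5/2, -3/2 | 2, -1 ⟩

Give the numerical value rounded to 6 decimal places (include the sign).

-0.377964

√[5·3!2!2!/8! · 3!2!1!4!1!3!] = √(36/7)
  +(−1)^0/∏(0,3,2,1,0,1)! = 1/12  (running 1/12)
  +(−1)^1/∏(1,2,1,0,1,2)! = -1/4  (running -1/6)
⟨..|..⟩ = √(36/7)·(-1/6) = -0.377964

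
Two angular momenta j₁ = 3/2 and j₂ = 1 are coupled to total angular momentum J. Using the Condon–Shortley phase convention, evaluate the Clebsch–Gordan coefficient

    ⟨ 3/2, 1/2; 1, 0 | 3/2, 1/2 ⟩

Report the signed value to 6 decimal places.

+√(1/15) = +0.258199

√[4·1!2!1!/5! · 2!1!1!1!2!1!] = √(4/15)
  +(−1)^0/∏(0,1,1,1,1,0)! = 1  (running 1)
  +(−1)^1/∏(1,0,0,0,2,1)! = -1/2  (running 1/2)
⟨..|..⟩ = √(4/15)·(1/2) = +0.258199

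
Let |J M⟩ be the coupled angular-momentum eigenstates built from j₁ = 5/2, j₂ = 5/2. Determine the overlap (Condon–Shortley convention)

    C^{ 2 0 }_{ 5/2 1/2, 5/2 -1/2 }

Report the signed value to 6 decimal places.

−√(4/21) = -0.436436

√[5·3!2!2!/8! · 3!2!2!3!2!2!] = √(12/7)
  +(−1)^0/∏(0,3,2,2,0,0)! = 1/24  (running 1/24)
  +(−1)^1/∏(1,2,1,1,1,1)! = -1/2  (running -11/24)
  +(−1)^2/∏(2,1,0,0,2,2)! = 1/8  (running -1/3)
⟨..|..⟩ = √(12/7)·(-1/3) = -0.436436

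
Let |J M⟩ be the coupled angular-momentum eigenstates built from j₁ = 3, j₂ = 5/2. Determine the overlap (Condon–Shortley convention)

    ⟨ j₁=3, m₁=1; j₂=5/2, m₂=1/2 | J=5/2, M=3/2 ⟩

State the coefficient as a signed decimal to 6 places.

√[6·3!3!2!/9! · 4!2!3!2!4!1!] = √(576/35)
  +(−1)^1/∏(1,2,1,2,2,0)! = -1/8  (running -1/8)
  +(−1)^2/∏(2,1,0,1,3,1)! = 1/12  (running -1/24)
⟨..|..⟩ = √(576/35)·(-1/24) = -0.169031

−√(1/35) ≈ -0.169031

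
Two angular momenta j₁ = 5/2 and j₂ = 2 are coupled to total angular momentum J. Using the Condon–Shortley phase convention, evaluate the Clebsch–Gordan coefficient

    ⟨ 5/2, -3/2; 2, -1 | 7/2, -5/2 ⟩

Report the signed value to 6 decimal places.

triangle: 1!·4!·3!/9! = 144/362880
(j±m)!: 1!·4!·1!·3!·1!·6! = 103680
prefactor² = (2J+1)·Δ·N² = 2304/7
  k=0: +1/(0!·1!·4!·1!·0!·2!) = 1/48
  k=1: −1/(1!·0!·3!·0!·1!·3!) = -1/36
Σ = -1/144  ⇒  CG² = 2304/7·(-1/144)² = 1/63
CG = −√(1/63) = -0.125988

−√(1/63) ≈ -0.125988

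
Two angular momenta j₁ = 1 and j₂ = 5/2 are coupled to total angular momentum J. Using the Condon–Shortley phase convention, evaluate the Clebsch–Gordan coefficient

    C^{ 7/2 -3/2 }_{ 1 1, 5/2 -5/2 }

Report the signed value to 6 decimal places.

triangle: 0!·2!·5!/8! = 240/40320
(j±m)!: 2!·0!·0!·5!·2!·5! = 57600
prefactor² = (2J+1)·Δ·N² = 19200/7
  k=0: +1/(0!·0!·0!·0!·2!·5!) = 1/240
Σ = 1/240  ⇒  CG² = 19200/7·1/240² = 1/21
CG = +√(1/21) = +0.218218

+0.218218  (= +√(1/21))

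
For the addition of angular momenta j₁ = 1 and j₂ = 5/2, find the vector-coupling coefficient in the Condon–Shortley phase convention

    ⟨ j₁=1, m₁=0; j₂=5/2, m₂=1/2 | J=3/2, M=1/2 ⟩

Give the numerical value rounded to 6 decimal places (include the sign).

−√(2/5) ≈ -0.632456

triangle: 2!×0!×3!/6! = 12/720
(j±m)!: 1!×1!×3!×2!×2!×1! = 24
prefactor² = (2J+1)×Δ×N² = 8/5
  k=1: −1/(1!×1!×0!×2!×0!×1!) = -1/2
Σ = -1/2  ⇒  CG² = 8/5×(-1/2)² = 2/5
CG = −√(2/5) = -0.632456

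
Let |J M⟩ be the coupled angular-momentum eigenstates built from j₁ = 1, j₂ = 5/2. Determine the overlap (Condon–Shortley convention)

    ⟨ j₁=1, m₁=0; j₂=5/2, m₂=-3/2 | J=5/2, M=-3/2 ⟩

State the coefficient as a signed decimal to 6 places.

+0.507093  (= +√(9/35))

√[6·1!1!4!/7! · 1!1!1!4!1!4!] = √(576/35)
  +(−1)^0/∏(0,1,1,1,0,3)! = 1/6  (running 1/6)
  +(−1)^1/∏(1,0,0,0,1,4)! = -1/24  (running 1/8)
⟨..|..⟩ = √(576/35)·(1/8) = +0.507093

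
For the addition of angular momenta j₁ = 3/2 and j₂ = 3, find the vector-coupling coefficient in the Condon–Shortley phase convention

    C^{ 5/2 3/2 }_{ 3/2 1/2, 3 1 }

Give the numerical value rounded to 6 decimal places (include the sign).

j₁+j₂−J=2  J+j₁−j₂=1  J−j₁+j₂=4  j₁+j₂+J+1=8
(j₁±m₁, j₂±m₂, J±M) = (2,1,4,2,4,1)
P² = 576/35
sum k=0..1:
  [0] +1/48 = 1/48
  [1] −1/6 = -1/6
S = -7/48
C² = P²·S² = 7/20 ; C = -0.591608

−√(7/20) = -0.591608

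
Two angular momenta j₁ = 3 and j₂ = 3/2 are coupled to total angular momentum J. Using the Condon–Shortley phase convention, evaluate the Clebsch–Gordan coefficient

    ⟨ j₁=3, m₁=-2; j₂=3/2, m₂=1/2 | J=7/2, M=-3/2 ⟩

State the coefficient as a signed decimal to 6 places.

−√(3/7) = -0.654654

j₁+j₂−J=1  J+j₁−j₂=5  J−j₁+j₂=2  j₁+j₂+J+1=9
(j₁±m₁, j₂±m₂, J±M) = (1,5,2,1,2,5)
P² = 6400/21
sum k=0..1:
  [0] +1/240 = 1/240
  [1] −1/24 = -1/24
S = -3/80
C² = P²·S² = 3/7 ; C = -0.654654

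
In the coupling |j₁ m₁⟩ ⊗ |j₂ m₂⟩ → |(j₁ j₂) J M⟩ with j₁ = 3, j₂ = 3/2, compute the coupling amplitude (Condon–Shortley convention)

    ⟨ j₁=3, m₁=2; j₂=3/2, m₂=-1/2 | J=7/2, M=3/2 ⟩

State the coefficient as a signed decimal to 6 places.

j₁+j₂−J=1  J+j₁−j₂=5  J−j₁+j₂=2  j₁+j₂+J+1=9
(j₁±m₁, j₂±m₂, J±M) = (5,1,1,2,5,2)
P² = 6400/21
sum k=0..1:
  [0] +1/24 = 1/24
  [1] −1/240 = -1/240
S = 3/80
C² = P²·S² = 3/7 ; C = +0.654654

+√(3/7) = +0.654654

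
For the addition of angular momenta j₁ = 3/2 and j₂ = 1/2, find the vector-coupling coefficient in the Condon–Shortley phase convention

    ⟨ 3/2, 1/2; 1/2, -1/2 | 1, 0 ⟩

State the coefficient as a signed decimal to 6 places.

√[3·1!2!0!/4! · 2!1!0!1!1!1!] = √(1/2)
  +(−1)^0/∏(0,1,1,0,1,0)! = 1  (running 1)
⟨..|..⟩ = √(1/2)·(1) = +0.707107

+0.707107  (= +√(1/2))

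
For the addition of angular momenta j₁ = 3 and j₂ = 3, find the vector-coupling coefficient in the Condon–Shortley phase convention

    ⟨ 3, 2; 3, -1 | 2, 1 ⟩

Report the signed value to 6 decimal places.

-0.422577  (= −√(5/28))

√[5·4!2!2!/9! · 5!1!2!4!3!1!] = √(320/7)
  +(−1)^0/∏(0,4,1,2,1,0)! = 1/48  (running 1/48)
  +(−1)^1/∏(1,3,0,1,2,1)! = -1/12  (running -1/16)
⟨..|..⟩ = √(320/7)·(-1/16) = -0.422577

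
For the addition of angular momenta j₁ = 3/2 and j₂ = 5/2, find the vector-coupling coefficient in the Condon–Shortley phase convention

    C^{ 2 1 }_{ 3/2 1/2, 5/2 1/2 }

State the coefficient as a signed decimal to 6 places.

triangle: 2!*1!*3!/7! = 12/5040
(j±m)!: 2!*1!*3!*2!*3!*1! = 144
prefactor² = (2J+1)*Δ*N² = 12/7
  k=0: +1/(0!*2!*1!*3!*0!*0!) = 1/12
  k=1: −1/(1!*1!*0!*2!*1!*1!) = -1/2
Σ = -5/12  ⇒  CG² = 12/7*(-5/12)² = 25/84
CG = −√(25/84) = -0.545545

−√(25/84) ≈ -0.545545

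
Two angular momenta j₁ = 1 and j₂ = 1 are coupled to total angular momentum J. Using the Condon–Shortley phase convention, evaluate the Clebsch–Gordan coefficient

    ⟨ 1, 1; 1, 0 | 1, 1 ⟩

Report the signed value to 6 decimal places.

+√(1/2) = +0.707107

j₁+j₂−J=1  J+j₁−j₂=1  J−j₁+j₂=1  j₁+j₂+J+1=4
(j₁±m₁, j₂±m₂, J±M) = (2,0,1,1,2,0)
P² = 1/2
sum k=0..0:
  [0] +1/1 = 1
S = 1
C² = P²·S² = 1/2 ; C = +0.707107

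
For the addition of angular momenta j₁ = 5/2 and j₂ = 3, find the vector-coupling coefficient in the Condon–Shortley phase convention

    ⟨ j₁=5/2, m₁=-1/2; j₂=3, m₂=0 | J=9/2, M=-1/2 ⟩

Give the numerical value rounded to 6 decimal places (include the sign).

j₁+j₂−J=1  J+j₁−j₂=4  J−j₁+j₂=5  j₁+j₂+J+1=11
(j₁±m₁, j₂±m₂, J±M) = (2,3,3,3,4,5)
P² = 69120/77
sum k=0..1:
  [0] +1/72 = 1/72
  [1] −1/48 = -1/48
S = -1/144
C² = P²·S² = 10/231 ; C = -0.208063

-0.208063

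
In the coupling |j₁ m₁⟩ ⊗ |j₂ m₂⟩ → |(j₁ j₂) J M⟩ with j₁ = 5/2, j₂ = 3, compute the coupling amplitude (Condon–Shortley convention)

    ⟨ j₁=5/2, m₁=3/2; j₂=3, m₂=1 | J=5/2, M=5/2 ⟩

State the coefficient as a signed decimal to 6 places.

-0.534522  (= −√(2/7))

triangle: 3!·2!·3!/9! = 72/362880
(j±m)!: 4!·1!·4!·2!·5!·0! = 138240
prefactor² = (2J+1)·Δ·N² = 1152/7
  k=1: −1/(1!·2!·0!·3!·2!·0!) = -1/24
Σ = -1/24  ⇒  CG² = 1152/7·(-1/24)² = 2/7
CG = −√(2/7) = -0.534522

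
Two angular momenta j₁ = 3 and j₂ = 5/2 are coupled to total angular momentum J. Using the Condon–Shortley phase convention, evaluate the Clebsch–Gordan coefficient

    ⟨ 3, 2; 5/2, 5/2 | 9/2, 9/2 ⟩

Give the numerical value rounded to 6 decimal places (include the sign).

−√(5/11) ≈ -0.674200

triangle: 1!·5!·4!/11! = 2880/39916800
(j±m)!: 5!·1!·5!·0!·9!·0! = 5225472000
prefactor² = (2J+1)·Δ·N² = 41472000/11
  k=1: −1/(1!·0!·0!·4!·5!·0!) = -1/2880
Σ = -1/2880  ⇒  CG² = 41472000/11·(-1/2880)² = 5/11
CG = −√(5/11) = -0.674200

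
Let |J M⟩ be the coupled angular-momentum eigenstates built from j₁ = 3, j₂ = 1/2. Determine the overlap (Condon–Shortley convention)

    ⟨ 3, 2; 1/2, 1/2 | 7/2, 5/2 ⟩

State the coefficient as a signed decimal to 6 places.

+√(6/7) = +0.925820

triangle: 0!·6!·1!/8! = 720/40320
(j±m)!: 5!·1!·1!·0!·6!·1! = 86400
prefactor² = (2J+1)·Δ·N² = 86400/7
  k=0: +1/(0!·0!·1!·1!·5!·0!) = 1/120
Σ = 1/120  ⇒  CG² = 86400/7·1/120² = 6/7
CG = +√(6/7) = +0.925820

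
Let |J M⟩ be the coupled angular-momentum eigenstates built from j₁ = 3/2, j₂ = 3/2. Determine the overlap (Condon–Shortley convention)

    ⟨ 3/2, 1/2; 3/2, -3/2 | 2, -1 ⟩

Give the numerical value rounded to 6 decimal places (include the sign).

√[5·1!2!2!/6! · 2!1!0!3!1!3!] = √(2)
  +(−1)^0/∏(0,1,1,0,1,2)! = 1/2  (running 1/2)
⟨..|..⟩ = √(2)·(1/2) = +0.707107

+√(1/2) ≈ +0.707107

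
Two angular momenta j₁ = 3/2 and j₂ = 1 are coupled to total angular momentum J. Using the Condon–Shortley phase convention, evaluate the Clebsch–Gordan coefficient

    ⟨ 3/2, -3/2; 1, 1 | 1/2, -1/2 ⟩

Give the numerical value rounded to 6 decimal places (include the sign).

√[2·2!1!0!/4! · 0!3!2!0!0!1!] = √(2)
  +(−1)^2/∏(2,0,1,0,0,0)! = 1/2  (running 1/2)
⟨..|..⟩ = √(2)·(1/2) = +0.707107

+√(1/2) ≈ +0.707107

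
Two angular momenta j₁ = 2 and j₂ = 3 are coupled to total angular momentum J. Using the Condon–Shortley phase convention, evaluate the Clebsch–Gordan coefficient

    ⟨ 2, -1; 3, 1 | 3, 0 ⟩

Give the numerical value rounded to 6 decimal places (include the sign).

+0.182574

j₁+j₂−J=2  J+j₁−j₂=2  J−j₁+j₂=4  j₁+j₂+J+1=9
(j₁±m₁, j₂±m₂, J±M) = (1,3,4,2,3,3)
P² = 96/5
sum k=1..2:
  [1] −1/12 = -1/12
  [2] +1/8 = 1/8
S = 1/24
C² = P²·S² = 1/30 ; C = +0.182574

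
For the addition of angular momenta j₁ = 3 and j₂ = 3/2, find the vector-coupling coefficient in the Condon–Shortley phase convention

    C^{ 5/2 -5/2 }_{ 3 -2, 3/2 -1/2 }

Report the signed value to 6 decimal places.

−√(5/14) = -0.597614

√[6·2!4!1!/8! · 1!5!1!2!0!5!] = √(1440/7)
  +(−1)^1/∏(1,1,4,0,0,1)! = -1/24  (running -1/24)
⟨..|..⟩ = √(1440/7)·(-1/24) = -0.597614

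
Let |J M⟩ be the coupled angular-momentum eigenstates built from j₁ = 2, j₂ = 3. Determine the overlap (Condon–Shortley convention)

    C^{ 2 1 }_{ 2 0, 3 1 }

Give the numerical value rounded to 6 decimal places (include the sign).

triangle: 3!·1!·3!/8! = 36/40320
(j±m)!: 2!·2!·4!·2!·3!·1! = 1152
prefactor² = (2J+1)·Δ·N² = 36/7
  k=1: −1/(1!·2!·1!·3!·0!·0!) = -1/12
  k=2: +1/(2!·1!·0!·2!·1!·1!) = 1/4
Σ = 1/6  ⇒  CG² = 36/7·1/6² = 1/7
CG = +√(1/7) = +0.377964

+0.377964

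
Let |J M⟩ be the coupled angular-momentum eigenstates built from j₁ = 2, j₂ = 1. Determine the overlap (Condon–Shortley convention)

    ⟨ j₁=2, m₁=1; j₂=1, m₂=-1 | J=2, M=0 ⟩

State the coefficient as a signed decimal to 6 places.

j₁+j₂−J=1  J+j₁−j₂=3  J−j₁+j₂=1  j₁+j₂+J+1=6
(j₁±m₁, j₂±m₂, J±M) = (3,1,0,2,2,2)
P² = 2
sum k=0..0:
  [0] +1/2 = 1/2
S = 1/2
C² = P²·S² = 1/2 ; C = +0.707107

+√(1/2) = +0.707107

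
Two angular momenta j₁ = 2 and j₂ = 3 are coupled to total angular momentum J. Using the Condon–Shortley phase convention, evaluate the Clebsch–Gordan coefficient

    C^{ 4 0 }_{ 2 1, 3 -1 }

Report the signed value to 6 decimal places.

+√(5/14) = +0.597614

triangle: 1!·3!·5!/10! = 720/3628800
(j±m)!: 3!·1!·2!·4!·4!·4! = 165888
prefactor² = (2J+1)·Δ·N² = 10368/35
  k=0: +1/(0!·1!·1!·2!·2!·3!) = 1/24
  k=1: −1/(1!·0!·0!·1!·3!·4!) = -1/144
Σ = 5/144  ⇒  CG² = 10368/35·5/144² = 5/14
CG = +√(5/14) = +0.597614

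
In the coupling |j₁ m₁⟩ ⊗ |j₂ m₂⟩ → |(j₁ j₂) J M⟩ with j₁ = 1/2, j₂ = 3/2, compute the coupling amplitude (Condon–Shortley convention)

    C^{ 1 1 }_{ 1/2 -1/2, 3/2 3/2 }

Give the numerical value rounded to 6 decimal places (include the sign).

−√(3/4) = -0.866025

triangle: 1!·0!·2!/4! = 2/24
(j±m)!: 0!·1!·3!·0!·2!·0! = 12
prefactor² = (2J+1)·Δ·N² = 3
  k=1: −1/(1!·0!·0!·2!·0!·0!) = -1/2
Σ = -1/2  ⇒  CG² = 3·(-1/2)² = 3/4
CG = −√(3/4) = -0.866025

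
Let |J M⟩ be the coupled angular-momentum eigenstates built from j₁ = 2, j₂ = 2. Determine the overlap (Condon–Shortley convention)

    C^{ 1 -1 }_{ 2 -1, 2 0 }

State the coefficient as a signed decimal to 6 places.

j₁+j₂−J=3  J+j₁−j₂=1  J−j₁+j₂=1  j₁+j₂+J+1=6
(j₁±m₁, j₂±m₂, J±M) = (1,3,2,2,0,2)
P² = 6/5
sum k=2..2:
  [2] +1/2 = 1/2
S = 1/2
C² = P²·S² = 3/10 ; C = +0.547723

+√(3/10) = +0.547723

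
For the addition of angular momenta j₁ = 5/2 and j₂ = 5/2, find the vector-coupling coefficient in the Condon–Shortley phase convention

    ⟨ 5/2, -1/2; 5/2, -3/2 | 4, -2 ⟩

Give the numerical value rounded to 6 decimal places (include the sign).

√[9·1!4!4!/10! · 2!3!1!4!2!6!] = √(20736/35)
  +(−1)^0/∏(0,1,3,1,1,3)! = 1/36  (running 1/36)
  +(−1)^1/∏(1,0,2,0,2,4)! = -1/96  (running 5/288)
⟨..|..⟩ = √(20736/35)·(5/288) = +0.422577

+√(5/28) = +0.422577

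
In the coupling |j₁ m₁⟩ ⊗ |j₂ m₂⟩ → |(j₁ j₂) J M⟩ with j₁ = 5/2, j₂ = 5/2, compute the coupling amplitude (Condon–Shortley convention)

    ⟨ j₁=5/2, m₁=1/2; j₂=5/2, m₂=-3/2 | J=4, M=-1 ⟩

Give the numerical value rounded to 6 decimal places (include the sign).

+0.597614

√[9·1!4!4!/10! · 3!2!1!4!3!5!] = √(10368/35)
  +(−1)^0/∏(0,1,2,1,2,3)! = 1/24  (running 1/24)
  +(−1)^1/∏(1,0,1,0,3,4)! = -1/144  (running 5/144)
⟨..|..⟩ = √(10368/35)·(5/144) = +0.597614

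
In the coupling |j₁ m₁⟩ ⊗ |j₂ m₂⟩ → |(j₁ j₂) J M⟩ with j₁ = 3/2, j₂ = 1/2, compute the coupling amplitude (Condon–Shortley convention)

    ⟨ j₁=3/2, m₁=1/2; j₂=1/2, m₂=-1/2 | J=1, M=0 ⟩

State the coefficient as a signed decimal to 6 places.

+√(1/2) = +0.707107

j₁+j₂−J=1  J+j₁−j₂=2  J−j₁+j₂=0  j₁+j₂+J+1=4
(j₁±m₁, j₂±m₂, J±M) = (2,1,0,1,1,1)
P² = 1/2
sum k=0..0:
  [0] +1/1 = 1
S = 1
C² = P²·S² = 1/2 ; C = +0.707107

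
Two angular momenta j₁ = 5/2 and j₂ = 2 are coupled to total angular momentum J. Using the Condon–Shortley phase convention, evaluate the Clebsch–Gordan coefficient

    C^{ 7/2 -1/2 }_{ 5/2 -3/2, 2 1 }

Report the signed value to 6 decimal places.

-0.619780

√[8·1!4!3!/9! · 1!4!3!1!3!4!] = √(2304/35)
  +(−1)^0/∏(0,1,4,3,0,0)! = 1/144  (running 1/144)
  +(−1)^1/∏(1,0,3,2,1,1)! = -1/12  (running -11/144)
⟨..|..⟩ = √(2304/35)·(-11/144) = -0.619780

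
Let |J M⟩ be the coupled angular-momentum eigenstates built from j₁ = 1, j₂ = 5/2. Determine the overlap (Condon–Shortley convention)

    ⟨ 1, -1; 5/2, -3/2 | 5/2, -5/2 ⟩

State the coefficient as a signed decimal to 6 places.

j₁+j₂−J=1  J+j₁−j₂=1  J−j₁+j₂=4  j₁+j₂+J+1=7
(j₁±m₁, j₂±m₂, J±M) = (0,2,1,4,0,5)
P² = 1152/7
sum k=1..1:
  [1] −1/24 = -1/24
S = -1/24
C² = P²·S² = 2/7 ; C = -0.534522

-0.534522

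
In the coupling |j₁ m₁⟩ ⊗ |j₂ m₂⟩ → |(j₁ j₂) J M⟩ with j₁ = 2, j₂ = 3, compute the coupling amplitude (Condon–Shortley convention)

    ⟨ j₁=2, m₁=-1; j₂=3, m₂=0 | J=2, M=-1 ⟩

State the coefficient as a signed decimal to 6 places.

√[5·3!1!3!/8! · 1!3!3!3!1!3!] = √(81/14)
  +(−1)^2/∏(2,1,1,1,0,2)! = 1/4  (running 1/4)
  +(−1)^3/∏(3,0,0,0,1,3)! = -1/36  (running 2/9)
⟨..|..⟩ = √(81/14)·(2/9) = +0.534522

+√(2/7) ≈ +0.534522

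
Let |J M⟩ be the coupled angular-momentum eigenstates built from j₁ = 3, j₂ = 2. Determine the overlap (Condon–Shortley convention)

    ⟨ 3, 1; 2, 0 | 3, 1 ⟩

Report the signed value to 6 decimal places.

−√(3/20) = -0.387298

triangle: 2!×4!×2!/9! = 96/362880
(j±m)!: 4!×2!×2!×2!×4!×2! = 9216
prefactor² = (2J+1)×Δ×N² = 256/15
  k=0: +1/(0!×2!×2!×2!×2!×0!) = 1/16
  k=1: −1/(1!×1!×1!×1!×3!×1!) = -1/6
  k=2: +1/(2!×0!×0!×0!×4!×2!) = 1/96
Σ = -3/32  ⇒  CG² = 256/15×(-3/32)² = 3/20
CG = −√(3/20) = -0.387298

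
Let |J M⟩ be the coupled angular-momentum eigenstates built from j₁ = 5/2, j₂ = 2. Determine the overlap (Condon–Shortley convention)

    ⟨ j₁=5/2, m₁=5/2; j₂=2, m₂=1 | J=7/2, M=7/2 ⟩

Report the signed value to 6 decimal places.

j₁+j₂−J=1  J+j₁−j₂=4  J−j₁+j₂=3  j₁+j₂+J+1=9
(j₁±m₁, j₂±m₂, J±M) = (5,0,3,1,7,0)
P² = 11520
sum k=0..0:
  [0] +1/144 = 1/144
S = 1/144
C² = P²·S² = 5/9 ; C = +0.745356

+√(5/9) = +0.745356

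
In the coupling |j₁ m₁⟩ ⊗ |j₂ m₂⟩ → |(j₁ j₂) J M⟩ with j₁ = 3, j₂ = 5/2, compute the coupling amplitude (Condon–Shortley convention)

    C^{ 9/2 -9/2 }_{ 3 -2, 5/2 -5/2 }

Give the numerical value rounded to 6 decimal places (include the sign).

+0.674200  (= +√(5/11))

triangle: 1!*5!*4!/11! = 2880/39916800
(j±m)!: 1!*5!*0!*5!*0!*9! = 5225472000
prefactor² = (2J+1)*Δ*N² = 41472000/11
  k=0: +1/(0!*1!*5!*0!*0!*4!) = 1/2880
Σ = 1/2880  ⇒  CG² = 41472000/11*1/2880² = 5/11
CG = +√(5/11) = +0.674200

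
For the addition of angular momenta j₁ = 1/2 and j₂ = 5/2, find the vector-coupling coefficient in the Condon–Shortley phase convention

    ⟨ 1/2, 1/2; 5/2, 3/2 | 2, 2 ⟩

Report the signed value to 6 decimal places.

j₁+j₂−J=1  J+j₁−j₂=0  J−j₁+j₂=4  j₁+j₂+J+1=6
(j₁±m₁, j₂±m₂, J±M) = (1,0,4,1,4,0)
P² = 96
sum k=0..0:
  [0] +1/24 = 1/24
S = 1/24
C² = P²·S² = 1/6 ; C = +0.408248

+√(1/6) = +0.408248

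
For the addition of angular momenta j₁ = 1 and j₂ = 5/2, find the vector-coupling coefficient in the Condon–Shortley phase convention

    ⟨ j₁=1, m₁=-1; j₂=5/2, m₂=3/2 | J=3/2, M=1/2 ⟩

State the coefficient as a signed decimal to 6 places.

j₁+j₂−J=2  J+j₁−j₂=0  J−j₁+j₂=3  j₁+j₂+J+1=6
(j₁±m₁, j₂±m₂, J±M) = (0,2,4,1,2,1)
P² = 32/5
sum k=2..2:
  [2] +1/4 = 1/4
S = 1/4
C² = P²·S² = 2/5 ; C = +0.632456

+√(2/5) = +0.632456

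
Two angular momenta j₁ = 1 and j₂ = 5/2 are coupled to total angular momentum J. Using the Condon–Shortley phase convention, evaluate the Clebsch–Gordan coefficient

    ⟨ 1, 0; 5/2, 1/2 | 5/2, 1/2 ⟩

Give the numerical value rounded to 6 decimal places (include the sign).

triangle: 1!×1!×4!/7! = 24/5040
(j±m)!: 1!×1!×3!×2!×3!×2! = 144
prefactor² = (2J+1)×Δ×N² = 144/35
  k=0: +1/(0!×1!×1!×3!×0!×1!) = 1/6
  k=1: −1/(1!×0!×0!×2!×1!×2!) = -1/4
Σ = -1/12  ⇒  CG² = 144/35×(-1/12)² = 1/35
CG = −√(1/35) = -0.169031

-0.169031  (= −√(1/35))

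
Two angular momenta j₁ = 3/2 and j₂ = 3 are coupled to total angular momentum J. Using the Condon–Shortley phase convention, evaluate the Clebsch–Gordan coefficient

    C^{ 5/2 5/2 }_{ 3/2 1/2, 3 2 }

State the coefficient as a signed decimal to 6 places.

−√(5/14) = -0.597614

triangle: 2!*1!*4!/8! = 48/40320
(j±m)!: 2!*1!*5!*1!*5!*0! = 28800
prefactor² = (2J+1)*Δ*N² = 1440/7
  k=1: −1/(1!*1!*0!*4!*1!*0!) = -1/24
Σ = -1/24  ⇒  CG² = 1440/7*(-1/24)² = 5/14
CG = −√(5/14) = -0.597614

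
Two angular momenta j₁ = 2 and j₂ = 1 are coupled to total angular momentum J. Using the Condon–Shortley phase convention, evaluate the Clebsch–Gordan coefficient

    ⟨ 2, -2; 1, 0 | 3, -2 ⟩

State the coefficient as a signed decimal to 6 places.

+√(1/3) ≈ +0.577350

j₁+j₂−J=0  J+j₁−j₂=4  J−j₁+j₂=2  j₁+j₂+J+1=7
(j₁±m₁, j₂±m₂, J±M) = (0,4,1,1,1,5)
P² = 192
sum k=0..0:
  [0] +1/24 = 1/24
S = 1/24
C² = P²·S² = 1/3 ; C = +0.577350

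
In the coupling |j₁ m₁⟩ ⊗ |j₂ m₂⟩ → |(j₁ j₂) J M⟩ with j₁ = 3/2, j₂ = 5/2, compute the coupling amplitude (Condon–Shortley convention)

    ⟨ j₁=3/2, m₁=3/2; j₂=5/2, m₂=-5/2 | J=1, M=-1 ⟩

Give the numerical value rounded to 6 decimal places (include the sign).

√[3·3!0!2!/6! · 3!0!0!5!0!2!] = √(72)
  +(−1)^0/∏(0,3,0,0,0,2)! = 1/12  (running 1/12)
⟨..|..⟩ = √(72)·(1/12) = +0.707107

+0.707107  (= +√(1/2))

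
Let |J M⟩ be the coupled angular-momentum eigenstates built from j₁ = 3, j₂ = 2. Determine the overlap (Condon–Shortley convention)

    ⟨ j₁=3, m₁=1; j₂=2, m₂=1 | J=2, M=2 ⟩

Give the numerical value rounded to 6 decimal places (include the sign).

triangle: 3!·3!·1!/8! = 36/40320
(j±m)!: 4!·2!·3!·1!·4!·0! = 6912
prefactor² = (2J+1)·Δ·N² = 216/7
  k=2: +1/(2!·1!·0!·1!·3!·0!) = 1/12
Σ = 1/12  ⇒  CG² = 216/7·1/12² = 3/14
CG = +√(3/14) = +0.462910

+√(3/14) = +0.462910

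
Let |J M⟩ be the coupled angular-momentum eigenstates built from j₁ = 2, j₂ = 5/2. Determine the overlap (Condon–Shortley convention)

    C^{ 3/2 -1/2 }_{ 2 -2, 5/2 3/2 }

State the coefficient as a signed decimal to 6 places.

-0.552052  (= −√(32/105))

triangle: 3!×1!×2!/7! = 12/5040
(j±m)!: 0!×4!×4!×1!×1!×2! = 1152
prefactor² = (2J+1)×Δ×N² = 384/35
  k=3: −1/(3!×0!×1!×1!×0!×1!) = -1/6
Σ = -1/6  ⇒  CG² = 384/35×(-1/6)² = 32/105
CG = −√(32/105) = -0.552052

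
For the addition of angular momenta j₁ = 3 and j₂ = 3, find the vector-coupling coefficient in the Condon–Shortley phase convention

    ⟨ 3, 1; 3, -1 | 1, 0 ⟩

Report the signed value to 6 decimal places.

triangle: 5!*1!*1!/8! = 120/40320
(j±m)!: 4!*2!*2!*4!*1!*1! = 2304
prefactor² = (2J+1)*Δ*N² = 144/7
  k=1: −1/(1!*4!*1!*1!*0!*0!) = -1/24
  k=2: +1/(2!*3!*0!*0!*1!*1!) = 1/12
Σ = 1/24  ⇒  CG² = 144/7*1/24² = 1/28
CG = +√(1/28) = +0.188982

+√(1/28) ≈ +0.188982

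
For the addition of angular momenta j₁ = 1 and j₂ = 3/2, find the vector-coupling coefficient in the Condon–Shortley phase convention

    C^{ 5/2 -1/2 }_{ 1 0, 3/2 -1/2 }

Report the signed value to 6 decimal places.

triangle: 0!·2!·3!/6! = 12/720
(j±m)!: 1!·1!·1!·2!·2!·3! = 24
prefactor² = (2J+1)·Δ·N² = 12/5
  k=0: +1/(0!·0!·1!·1!·1!·2!) = 1/2
Σ = 1/2  ⇒  CG² = 12/5·1/2² = 3/5
CG = +√(3/5) = +0.774597

+√(3/5) ≈ +0.774597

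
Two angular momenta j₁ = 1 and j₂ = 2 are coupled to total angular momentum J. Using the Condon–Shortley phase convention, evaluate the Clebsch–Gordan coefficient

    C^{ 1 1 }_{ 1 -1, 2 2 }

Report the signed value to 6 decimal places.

√[3·2!0!2!/5! · 0!2!4!0!2!0!] = √(48/5)
  +(−1)^2/∏(2,0,0,2,0,0)! = 1/4  (running 1/4)
⟨..|..⟩ = √(48/5)·(1/4) = +0.774597

+0.774597  (= +√(3/5))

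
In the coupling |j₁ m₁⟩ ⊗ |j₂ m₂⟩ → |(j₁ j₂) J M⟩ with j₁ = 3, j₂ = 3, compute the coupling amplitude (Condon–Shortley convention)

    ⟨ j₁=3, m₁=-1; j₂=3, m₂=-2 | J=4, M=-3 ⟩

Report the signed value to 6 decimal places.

j₁+j₂−J=2  J+j₁−j₂=4  J−j₁+j₂=4  j₁+j₂+J+1=11
(j₁±m₁, j₂±m₂, J±M) = (2,4,1,5,1,7)
P² = 82944/11
sum k=0..1:
  [0] +1/288 = 1/288
  [1] −1/144 = -1/144
S = -1/288
C² = P²·S² = 1/11 ; C = -0.301511

−√(1/11) = -0.301511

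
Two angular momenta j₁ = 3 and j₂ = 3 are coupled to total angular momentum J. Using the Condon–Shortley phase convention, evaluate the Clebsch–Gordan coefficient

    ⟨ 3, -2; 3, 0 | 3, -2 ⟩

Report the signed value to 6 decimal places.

triangle: 3!·3!·3!/10! = 216/3628800
(j±m)!: 1!·5!·3!·3!·1!·5! = 518400
prefactor² = (2J+1)·Δ·N² = 216
  k=2: +1/(2!·1!·3!·1!·0!·2!) = 1/24
  k=3: −1/(3!·0!·2!·0!·1!·3!) = -1/72
Σ = 1/36  ⇒  CG² = 216·1/36² = 1/6
CG = +√(1/6) = +0.408248

+√(1/6) ≈ +0.408248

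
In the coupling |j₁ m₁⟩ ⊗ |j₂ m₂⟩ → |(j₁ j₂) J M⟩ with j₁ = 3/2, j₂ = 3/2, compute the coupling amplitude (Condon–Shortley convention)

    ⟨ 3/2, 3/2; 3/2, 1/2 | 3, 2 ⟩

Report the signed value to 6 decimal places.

+0.707107  (= +√(1/2))

√[7·0!3!3!/7! · 3!0!2!1!5!1!] = √(72)
  +(−1)^0/∏(0,0,0,2,3,1)! = 1/12  (running 1/12)
⟨..|..⟩ = √(72)·(1/12) = +0.707107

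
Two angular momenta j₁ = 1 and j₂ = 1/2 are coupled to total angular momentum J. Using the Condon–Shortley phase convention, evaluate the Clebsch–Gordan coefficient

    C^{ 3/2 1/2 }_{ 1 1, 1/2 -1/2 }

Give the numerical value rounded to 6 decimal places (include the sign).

+√(1/3) ≈ +0.577350

√[4·0!2!1!/4! · 2!0!0!1!2!1!] = √(4/3)
  +(−1)^0/∏(0,0,0,0,2,1)! = 1/2  (running 1/2)
⟨..|..⟩ = √(4/3)·(1/2) = +0.577350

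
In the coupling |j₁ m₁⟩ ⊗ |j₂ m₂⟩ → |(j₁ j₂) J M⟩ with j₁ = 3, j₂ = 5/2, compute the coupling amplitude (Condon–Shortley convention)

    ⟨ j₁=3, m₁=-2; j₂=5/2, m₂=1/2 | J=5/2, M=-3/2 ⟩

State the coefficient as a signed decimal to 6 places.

j₁+j₂−J=3  J+j₁−j₂=3  J−j₁+j₂=2  j₁+j₂+J+1=9
(j₁±m₁, j₂±m₂, J±M) = (1,5,3,2,1,4)
P² = 288/7
sum k=2..3:
  [2] +1/12 = 1/12
  [3] −1/24 = -1/24
S = 1/24
C² = P²·S² = 1/14 ; C = +0.267261

+0.267261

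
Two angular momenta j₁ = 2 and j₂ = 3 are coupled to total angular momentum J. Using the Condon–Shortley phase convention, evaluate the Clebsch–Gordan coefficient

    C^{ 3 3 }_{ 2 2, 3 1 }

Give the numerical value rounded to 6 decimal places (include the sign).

triangle: 2!*2!*4!/9! = 96/362880
(j±m)!: 4!*0!*4!*2!*6!*0! = 829440
prefactor² = (2J+1)*Δ*N² = 1536
  k=0: +1/(0!*2!*0!*4!*2!*0!) = 1/96
Σ = 1/96  ⇒  CG² = 1536*1/96² = 1/6
CG = +√(1/6) = +0.408248

+0.408248  (= +√(1/6))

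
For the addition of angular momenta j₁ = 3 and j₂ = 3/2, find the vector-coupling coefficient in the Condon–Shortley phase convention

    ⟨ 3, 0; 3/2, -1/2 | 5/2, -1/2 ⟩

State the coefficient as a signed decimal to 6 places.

−√(6/35) = -0.414039

triangle: 2!×4!×1!/8! = 48/40320
(j±m)!: 3!×3!×1!×2!×2!×3! = 864
prefactor² = (2J+1)×Δ×N² = 216/35
  k=0: +1/(0!×2!×3!×1!×1!×0!) = 1/12
  k=1: −1/(1!×1!×2!×0!×2!×1!) = -1/4
Σ = -1/6  ⇒  CG² = 216/35×(-1/6)² = 6/35
CG = −√(6/35) = -0.414039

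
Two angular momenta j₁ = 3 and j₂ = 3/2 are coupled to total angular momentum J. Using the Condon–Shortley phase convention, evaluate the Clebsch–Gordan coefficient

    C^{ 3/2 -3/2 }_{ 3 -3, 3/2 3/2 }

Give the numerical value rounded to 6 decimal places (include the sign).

-0.755929

√[4·3!3!0!/7! · 0!6!3!0!0!3!] = √(5184/7)
  +(−1)^3/∏(3,0,3,0,0,0)! = -1/36  (running -1/36)
⟨..|..⟩ = √(5184/7)·(-1/36) = -0.755929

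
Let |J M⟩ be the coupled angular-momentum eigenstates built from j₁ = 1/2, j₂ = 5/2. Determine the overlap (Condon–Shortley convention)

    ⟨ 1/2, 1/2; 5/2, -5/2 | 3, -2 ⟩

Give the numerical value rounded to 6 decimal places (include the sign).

j₁+j₂−J=0  J+j₁−j₂=1  J−j₁+j₂=5  j₁+j₂+J+1=7
(j₁±m₁, j₂±m₂, J±M) = (1,0,0,5,1,5)
P² = 2400
sum k=0..0:
  [0] +1/120 = 1/120
S = 1/120
C² = P²·S² = 1/6 ; C = +0.408248

+0.408248  (= +√(1/6))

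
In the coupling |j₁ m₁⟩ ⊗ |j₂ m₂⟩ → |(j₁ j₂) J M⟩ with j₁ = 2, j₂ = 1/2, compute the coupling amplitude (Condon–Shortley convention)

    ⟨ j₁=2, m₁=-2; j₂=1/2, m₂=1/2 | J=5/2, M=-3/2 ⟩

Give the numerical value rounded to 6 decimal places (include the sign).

j₁+j₂−J=0  J+j₁−j₂=4  J−j₁+j₂=1  j₁+j₂+J+1=6
(j₁±m₁, j₂±m₂, J±M) = (0,4,1,0,1,4)
P² = 576/5
sum k=0..0:
  [0] +1/24 = 1/24
S = 1/24
C² = P²·S² = 1/5 ; C = +0.447214

+0.447214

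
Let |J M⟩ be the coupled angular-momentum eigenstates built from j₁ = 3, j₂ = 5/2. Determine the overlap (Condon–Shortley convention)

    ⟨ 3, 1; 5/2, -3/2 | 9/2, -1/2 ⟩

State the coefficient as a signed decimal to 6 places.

+√(35/99) = +0.594588

j₁+j₂−J=1  J+j₁−j₂=5  J−j₁+j₂=4  j₁+j₂+J+1=11
(j₁±m₁, j₂±m₂, J±M) = (4,2,1,4,4,5)
P² = 184320/77
sum k=0..1:
  [0] +1/72 = 1/72
  [1] −1/576 = -1/576
S = 7/576
C² = P²·S² = 35/99 ; C = +0.594588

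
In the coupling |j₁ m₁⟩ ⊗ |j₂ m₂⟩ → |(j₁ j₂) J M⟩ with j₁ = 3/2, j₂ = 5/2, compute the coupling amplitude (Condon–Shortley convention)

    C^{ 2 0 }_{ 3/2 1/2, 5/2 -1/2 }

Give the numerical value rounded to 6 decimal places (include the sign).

triangle: 2!·1!·3!/7! = 12/5040
(j±m)!: 2!·1!·2!·3!·2!·2! = 96
prefactor² = (2J+1)·Δ·N² = 8/7
  k=0: +1/(0!·2!·1!·2!·0!·1!) = 1/4
  k=1: −1/(1!·1!·0!·1!·1!·2!) = -1/2
Σ = -1/4  ⇒  CG² = 8/7·(-1/4)² = 1/14
CG = −√(1/14) = -0.267261

−√(1/14) ≈ -0.267261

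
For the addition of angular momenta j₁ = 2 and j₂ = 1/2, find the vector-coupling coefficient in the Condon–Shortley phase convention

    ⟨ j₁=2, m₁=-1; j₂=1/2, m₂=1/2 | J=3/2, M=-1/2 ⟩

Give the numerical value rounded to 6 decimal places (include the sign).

triangle: 1!·3!·0!/5! = 6/120
(j±m)!: 1!·3!·1!·0!·1!·2! = 12
prefactor² = (2J+1)·Δ·N² = 12/5
  k=1: −1/(1!·0!·2!·0!·1!·0!) = -1/2
Σ = -1/2  ⇒  CG² = 12/5·(-1/2)² = 3/5
CG = −√(3/5) = -0.774597

−√(3/5) = -0.774597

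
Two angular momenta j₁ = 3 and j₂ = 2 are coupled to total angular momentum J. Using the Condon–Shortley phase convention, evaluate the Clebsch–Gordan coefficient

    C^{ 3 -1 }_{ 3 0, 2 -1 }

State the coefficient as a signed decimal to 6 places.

−√(1/30) ≈ -0.182574

√[7·2!4!2!/9! · 3!3!1!3!2!4!] = √(96/5)
  +(−1)^0/∏(0,2,3,1,1,1)! = 1/12  (running 1/12)
  +(−1)^1/∏(1,1,2,0,2,2)! = -1/8  (running -1/24)
⟨..|..⟩ = √(96/5)·(-1/24) = -0.182574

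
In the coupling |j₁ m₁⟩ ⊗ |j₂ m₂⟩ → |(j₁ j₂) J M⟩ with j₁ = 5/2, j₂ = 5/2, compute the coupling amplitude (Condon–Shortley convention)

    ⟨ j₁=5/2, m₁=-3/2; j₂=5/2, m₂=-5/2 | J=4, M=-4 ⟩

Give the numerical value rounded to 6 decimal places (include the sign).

+√(1/2) ≈ +0.707107

triangle: 1!*4!*4!/10! = 576/3628800
(j±m)!: 1!*4!*0!*5!*0!*8! = 116121600
prefactor² = (2J+1)*Δ*N² = 165888
  k=0: +1/(0!*1!*4!*0!*0!*4!) = 1/576
Σ = 1/576  ⇒  CG² = 165888*1/576² = 1/2
CG = +√(1/2) = +0.707107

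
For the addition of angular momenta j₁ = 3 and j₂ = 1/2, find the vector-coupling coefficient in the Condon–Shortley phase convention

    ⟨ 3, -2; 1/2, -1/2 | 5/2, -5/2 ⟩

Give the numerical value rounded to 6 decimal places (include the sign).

+√(1/7) = +0.377964

triangle: 1!*5!*0!/7! = 120/5040
(j±m)!: 1!*5!*0!*1!*0!*5! = 14400
prefactor² = (2J+1)*Δ*N² = 14400/7
  k=0: +1/(0!*1!*5!*0!*0!*0!) = 1/120
Σ = 1/120  ⇒  CG² = 14400/7*1/120² = 1/7
CG = +√(1/7) = +0.377964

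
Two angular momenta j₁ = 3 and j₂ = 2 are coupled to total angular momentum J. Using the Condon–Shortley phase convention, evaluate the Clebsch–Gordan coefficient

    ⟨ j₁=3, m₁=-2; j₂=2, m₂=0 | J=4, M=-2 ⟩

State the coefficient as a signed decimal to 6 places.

-0.585540  (= −√(12/35))

j₁+j₂−J=1  J+j₁−j₂=5  J−j₁+j₂=3  j₁+j₂+J+1=10
(j₁±m₁, j₂±m₂, J±M) = (1,5,2,2,2,6)
P² = 8640/7
sum k=0..1:
  [0] +1/240 = 1/240
  [1] −1/48 = -1/48
S = -1/60
C² = P²·S² = 12/35 ; C = -0.585540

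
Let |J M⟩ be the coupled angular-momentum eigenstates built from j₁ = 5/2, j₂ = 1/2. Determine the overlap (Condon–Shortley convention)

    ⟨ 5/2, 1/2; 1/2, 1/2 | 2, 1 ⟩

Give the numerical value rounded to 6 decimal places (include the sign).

√[5·1!4!0!/6! · 3!2!1!0!3!1!] = √(12)
  +(−1)^1/∏(1,0,1,0,3,0)! = -1/6  (running -1/6)
⟨..|..⟩ = √(12)·(-1/6) = -0.577350

-0.577350  (= −√(1/3))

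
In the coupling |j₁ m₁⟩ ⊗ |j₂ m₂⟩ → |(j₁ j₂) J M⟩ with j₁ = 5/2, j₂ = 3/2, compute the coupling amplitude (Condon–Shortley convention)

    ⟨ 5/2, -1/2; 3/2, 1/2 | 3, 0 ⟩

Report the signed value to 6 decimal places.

j₁+j₂−J=1  J+j₁−j₂=4  J−j₁+j₂=2  j₁+j₂+J+1=8
(j₁±m₁, j₂±m₂, J±M) = (2,3,2,1,3,3)
P² = 36/5
sum k=0..1:
  [0] +1/12 = 1/12
  [1] −1/4 = -1/4
S = -1/6
C² = P²·S² = 1/5 ; C = -0.447214

−√(1/5) ≈ -0.447214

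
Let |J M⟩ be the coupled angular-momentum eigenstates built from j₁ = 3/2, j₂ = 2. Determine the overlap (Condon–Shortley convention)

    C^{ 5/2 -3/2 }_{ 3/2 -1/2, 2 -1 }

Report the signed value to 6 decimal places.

j₁+j₂−J=1  J+j₁−j₂=2  J−j₁+j₂=3  j₁+j₂+J+1=7
(j₁±m₁, j₂±m₂, J±M) = (1,2,1,3,1,4)
P² = 144/35
sum k=0..1:
  [0] +1/4 = 1/4
  [1] −1/6 = -1/6
S = 1/12
C² = P²·S² = 1/35 ; C = +0.169031

+0.169031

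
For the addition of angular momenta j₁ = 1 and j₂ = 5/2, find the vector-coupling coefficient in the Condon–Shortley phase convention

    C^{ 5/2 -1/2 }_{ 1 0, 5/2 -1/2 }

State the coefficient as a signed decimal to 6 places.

triangle: 1!·1!·4!/7! = 24/5040
(j±m)!: 1!·1!·2!·3!·2!·3! = 144
prefactor² = (2J+1)·Δ·N² = 144/35
  k=0: +1/(0!·1!·1!·2!·0!·2!) = 1/4
  k=1: −1/(1!·0!·0!·1!·1!·3!) = -1/6
Σ = 1/12  ⇒  CG² = 144/35·1/12² = 1/35
CG = +√(1/35) = +0.169031

+0.169031  (= +√(1/35))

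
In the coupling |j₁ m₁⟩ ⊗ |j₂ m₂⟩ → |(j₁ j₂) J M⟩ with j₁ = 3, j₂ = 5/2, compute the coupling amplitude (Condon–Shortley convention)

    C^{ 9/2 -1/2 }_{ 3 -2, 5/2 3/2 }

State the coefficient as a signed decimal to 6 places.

j₁+j₂−J=1  J+j₁−j₂=5  J−j₁+j₂=4  j₁+j₂+J+1=11
(j₁±m₁, j₂±m₂, J±M) = (1,5,4,1,4,5)
P² = 460800/77
sum k=0..1:
  [0] +1/2880 = 1/2880
  [1] −1/144 = -1/144
S = -19/2880
C² = P²·S² = 361/1386 ; C = -0.510355

−√(361/1386) = -0.510355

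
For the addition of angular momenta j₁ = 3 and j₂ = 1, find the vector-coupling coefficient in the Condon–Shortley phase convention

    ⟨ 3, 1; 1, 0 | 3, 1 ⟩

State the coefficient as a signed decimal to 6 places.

√[7·1!5!1!/8! · 4!2!1!1!4!2!] = √(48)
  +(−1)^0/∏(0,1,2,1,3,0)! = 1/12  (running 1/12)
  +(−1)^1/∏(1,0,1,0,4,1)! = -1/24  (running 1/24)
⟨..|..⟩ = √(48)·(1/24) = +0.288675

+0.288675  (= +√(1/12))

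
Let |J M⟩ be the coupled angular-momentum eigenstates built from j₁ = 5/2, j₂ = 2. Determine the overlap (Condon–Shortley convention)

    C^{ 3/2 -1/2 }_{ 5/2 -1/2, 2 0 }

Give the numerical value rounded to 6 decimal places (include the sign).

triangle: 3!*2!*1!/7! = 12/5040
(j±m)!: 2!*3!*2!*2!*1!*2! = 96
prefactor² = (2J+1)*Δ*N² = 32/35
  k=1: −1/(1!*2!*2!*1!*0!*0!) = -1/4
  k=2: +1/(2!*1!*1!*0!*1!*1!) = 1/2
Σ = 1/4  ⇒  CG² = 32/35*1/4² = 2/35
CG = +√(2/35) = +0.239046

+0.239046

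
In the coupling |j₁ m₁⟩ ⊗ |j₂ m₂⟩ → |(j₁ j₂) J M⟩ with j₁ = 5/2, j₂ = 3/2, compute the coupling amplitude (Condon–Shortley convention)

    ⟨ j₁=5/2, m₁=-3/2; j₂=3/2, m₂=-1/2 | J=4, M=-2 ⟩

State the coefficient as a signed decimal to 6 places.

triangle: 0!×5!×3!/9! = 720/362880
(j±m)!: 1!×4!×1!×2!×2!×6! = 69120
prefactor² = (2J+1)×Δ×N² = 8640/7
  k=0: +1/(0!×0!×4!×1!×1!×2!) = 1/48
Σ = 1/48  ⇒  CG² = 8640/7×1/48² = 15/28
CG = +√(15/28) = +0.731925

+√(15/28) = +0.731925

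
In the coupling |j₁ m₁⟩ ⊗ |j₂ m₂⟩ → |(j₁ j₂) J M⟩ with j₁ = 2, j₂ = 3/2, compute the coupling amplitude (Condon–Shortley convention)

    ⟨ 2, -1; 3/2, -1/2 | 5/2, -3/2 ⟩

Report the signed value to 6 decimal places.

−√(1/35) ≈ -0.169031

j₁+j₂−J=1  J+j₁−j₂=3  J−j₁+j₂=2  j₁+j₂+J+1=7
(j₁±m₁, j₂±m₂, J±M) = (1,3,1,2,1,4)
P² = 144/35
sum k=0..1:
  [0] +1/6 = 1/6
  [1] −1/4 = -1/4
S = -1/12
C² = P²·S² = 1/35 ; C = -0.169031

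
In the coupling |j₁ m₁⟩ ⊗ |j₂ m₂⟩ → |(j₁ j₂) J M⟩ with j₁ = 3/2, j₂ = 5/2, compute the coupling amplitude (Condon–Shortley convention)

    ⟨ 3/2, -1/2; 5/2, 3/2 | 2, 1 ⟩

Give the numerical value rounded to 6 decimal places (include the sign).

√[5·2!1!3!/7! · 1!2!4!1!3!1!] = √(24/7)
  +(−1)^1/∏(1,1,1,3,0,0)! = -1/6  (running -1/6)
  +(−1)^2/∏(2,0,0,2,1,1)! = 1/4  (running 1/12)
⟨..|..⟩ = √(24/7)·(1/12) = +0.154303

+0.154303  (= +√(1/42))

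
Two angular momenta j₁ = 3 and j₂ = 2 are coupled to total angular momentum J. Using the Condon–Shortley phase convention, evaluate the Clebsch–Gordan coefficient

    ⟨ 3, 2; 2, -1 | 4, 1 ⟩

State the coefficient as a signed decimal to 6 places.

+0.591608  (= +√(7/20))

triangle: 1!*5!*3!/10! = 720/3628800
(j±m)!: 5!*1!*1!*3!*5!*3! = 518400
prefactor² = (2J+1)*Δ*N² = 6480/7
  k=0: +1/(0!*1!*1!*1!*4!*2!) = 1/48
  k=1: −1/(1!*0!*0!*0!*5!*3!) = -1/720
Σ = 7/360  ⇒  CG² = 6480/7*7/360² = 7/20
CG = +√(7/20) = +0.591608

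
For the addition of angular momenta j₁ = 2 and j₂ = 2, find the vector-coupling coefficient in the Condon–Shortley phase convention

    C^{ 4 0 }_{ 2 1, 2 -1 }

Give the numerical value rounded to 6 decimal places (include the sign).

j₁+j₂−J=0  J+j₁−j₂=4  J−j₁+j₂=4  j₁+j₂+J+1=9
(j₁±m₁, j₂±m₂, J±M) = (3,1,1,3,4,4)
P² = 10368/35
sum k=0..0:
  [0] +1/36 = 1/36
S = 1/36
C² = P²·S² = 8/35 ; C = +0.478091

+0.478091  (= +√(8/35))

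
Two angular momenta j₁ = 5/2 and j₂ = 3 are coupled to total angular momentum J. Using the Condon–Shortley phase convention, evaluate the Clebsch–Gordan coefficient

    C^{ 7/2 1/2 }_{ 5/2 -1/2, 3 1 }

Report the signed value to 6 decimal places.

√[8·2!3!4!/10! · 2!3!4!2!4!3!] = √(9216/175)
  +(−1)^0/∏(0,2,3,4,0,0)! = 1/288  (running 1/288)
  +(−1)^1/∏(1,1,2,3,1,1)! = -1/12  (running -23/288)
  +(−1)^2/∏(2,0,1,2,2,2)! = 1/16  (running -5/288)
⟨..|..⟩ = √(9216/175)·(-5/288) = -0.125988

-0.125988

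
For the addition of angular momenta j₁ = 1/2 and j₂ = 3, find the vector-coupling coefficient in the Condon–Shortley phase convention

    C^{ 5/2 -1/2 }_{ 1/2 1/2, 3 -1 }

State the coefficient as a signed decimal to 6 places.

√[6·1!0!5!/7! · 1!0!2!4!2!3!] = √(576/7)
  +(−1)^0/∏(0,1,0,2,0,3)! = 1/12  (running 1/12)
⟨..|..⟩ = √(576/7)·(1/12) = +0.755929

+√(4/7) = +0.755929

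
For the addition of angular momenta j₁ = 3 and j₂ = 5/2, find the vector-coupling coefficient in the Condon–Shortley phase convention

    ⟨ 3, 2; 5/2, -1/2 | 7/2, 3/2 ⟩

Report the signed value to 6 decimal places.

triangle: 2!·4!·3!/10! = 288/3628800
(j±m)!: 5!·1!·2!·3!·5!·2! = 345600
prefactor² = (2J+1)·Δ·N² = 1536/7
  k=0: +1/(0!·2!·1!·2!·3!·1!) = 1/24
  k=1: −1/(1!·1!·0!·1!·4!·2!) = -1/48
Σ = 1/48  ⇒  CG² = 1536/7·1/48² = 2/21
CG = +√(2/21) = +0.308607

+√(2/21) ≈ +0.308607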